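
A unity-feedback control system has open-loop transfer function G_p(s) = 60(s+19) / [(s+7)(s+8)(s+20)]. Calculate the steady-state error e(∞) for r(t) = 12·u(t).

G_p(s) has no factors of s in the denominator, so the system is type 0.
K_p = lim_{s→0} G_p(s) = 60·19 / (7·8·20) = 57/56.
e_ss = 12/(1 + K_p) = 12/(113/56) = 672/113.

672/113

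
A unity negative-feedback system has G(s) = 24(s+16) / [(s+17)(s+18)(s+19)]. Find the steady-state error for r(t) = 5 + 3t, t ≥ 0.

G(s) has no factors of s in the denominator, so the system is type 0. Taking each input component in turn:
  • 5: e_ss = 5/(1+K_p) with K_p=64/969 → 4845/1033.
  • 3t: a type-0 system cannot track it, e_ss → ∞.
The unbounded component dominates.

infinity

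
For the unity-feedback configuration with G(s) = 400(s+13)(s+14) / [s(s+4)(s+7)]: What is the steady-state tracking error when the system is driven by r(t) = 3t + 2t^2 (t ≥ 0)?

G(s) has one factor of s in the denominator, so the system is type 1. By superposition:
  • 3t: e_ss = 3/K_v with K_v=2600 → 3/2600.
  • 2t^2: a type-1 system cannot track it, e_ss → ∞.
The unbounded component dominates.

infinity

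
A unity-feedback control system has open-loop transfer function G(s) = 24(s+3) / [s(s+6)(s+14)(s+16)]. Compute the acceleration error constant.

System type = 1 (one pole at s=0).
K_a = lim_{s→0} s^2·G(s) = 0 (the extra factor of s kills the finite limit).

0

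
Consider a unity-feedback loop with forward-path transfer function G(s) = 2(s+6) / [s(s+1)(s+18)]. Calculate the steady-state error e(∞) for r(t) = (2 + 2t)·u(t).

The open loop has one pole at the origin → type 1 system. Treating each term separately:
  • 2: tracked with zero error.
  • 2t: e_ss = 2/K_v with K_v=2/3 → 3.
Total e_ss = 3.

3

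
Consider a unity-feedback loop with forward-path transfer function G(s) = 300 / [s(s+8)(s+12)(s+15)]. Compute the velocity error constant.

5/24

System type = 1 (one pole at s=0).
K_v = lim_{s→0} s·G(s) = 300 / (8·12·15) = 5/24.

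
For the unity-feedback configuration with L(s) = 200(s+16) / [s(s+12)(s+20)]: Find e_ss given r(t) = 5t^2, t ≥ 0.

System type = 1 (one pole at s=0).
K_a = lim_{s→0} s^2·L(s) = 0; the steady-state error to this parabolic input grows without bound.

infinity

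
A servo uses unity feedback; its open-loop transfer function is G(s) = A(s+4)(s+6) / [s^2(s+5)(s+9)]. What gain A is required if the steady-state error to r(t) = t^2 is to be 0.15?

The open loop has two poles at the origin → type 2 system.
K_a = lim_{s→0} s^2·G(s) = A·4·6 / (5·9) = (8/15)·A.
e_ss = 2/K_a = 0.15 ⇒ K_a = 40/3 ⇒ A = (40/3)/(8/15) = 25.

25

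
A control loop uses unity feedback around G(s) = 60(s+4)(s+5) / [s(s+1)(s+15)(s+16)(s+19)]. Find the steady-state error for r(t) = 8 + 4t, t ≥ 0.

One free integrator in G(s): this is a type 1 system. Taking each input component in turn:
  • 8: tracked with zero error.
  • 4t: e_ss = 4/K_v with K_v=5/19 → 15.2.
Total e_ss = 15.2.

15.2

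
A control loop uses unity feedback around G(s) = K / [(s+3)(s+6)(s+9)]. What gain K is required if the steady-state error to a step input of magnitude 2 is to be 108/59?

The open loop has no poles at the origin → type 0 system.
K_p = lim_{s→0} G(s) = K / (3·6·9) = (1/162)·K.
e_ss = 2/(1 + K_p) = 108/59 ⇒ 1 + (1/162)·K = 59/54 ⇒ K = 15.

15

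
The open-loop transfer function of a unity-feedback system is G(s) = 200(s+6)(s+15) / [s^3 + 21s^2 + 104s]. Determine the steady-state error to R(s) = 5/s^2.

13/450

Factoring s from the denominator leaves a polynomial with constant term 104, so the system is type 1.
K_v = lim_{s→0} s·G(s) = 200·6·15 / 104 = 2250/13.
e_ss = 5/K_v = 5/(2250/13) = 13/450.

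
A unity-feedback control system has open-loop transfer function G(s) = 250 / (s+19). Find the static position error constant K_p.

System type = 0 (no poles at s=0).
K_p = lim_{s→0} G(s) = 250 / (19) = 250/19.

250/19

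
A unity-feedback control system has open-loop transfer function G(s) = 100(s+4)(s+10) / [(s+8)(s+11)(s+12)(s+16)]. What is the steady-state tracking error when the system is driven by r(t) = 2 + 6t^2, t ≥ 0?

infinity

G(s) has no factors of s in the denominator, so the system is type 0. By superposition:
  • 2: e_ss = 2/(1+K_p) with K_p=125/528 → 1056/653.
  • 6t^2: a type-0 system cannot track it, e_ss → ∞.
The unbounded component dominates.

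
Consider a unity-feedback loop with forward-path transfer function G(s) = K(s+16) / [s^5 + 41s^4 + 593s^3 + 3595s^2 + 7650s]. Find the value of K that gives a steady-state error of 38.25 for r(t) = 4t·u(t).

The denominator has no term below 7650s — 1 pole at s=0, type 1.
K_v = lim_{s→0} s·G(s) = K·16 / 7650 = (8/3825)·K.
e_ss = 4/K_v = 38.25 ⇒ K_v = 16/153 ⇒ K = (16/153)/(8/3825) = 50.

50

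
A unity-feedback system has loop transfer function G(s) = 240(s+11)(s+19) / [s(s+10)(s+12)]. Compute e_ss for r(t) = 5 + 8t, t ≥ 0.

System type = 1 (one pole at s=0). Taking each input component in turn:
  • 5: tracked with zero error.
  • 8t: e_ss = 8/K_v with K_v=418 → 4/209.
Total e_ss = 4/209.

4/209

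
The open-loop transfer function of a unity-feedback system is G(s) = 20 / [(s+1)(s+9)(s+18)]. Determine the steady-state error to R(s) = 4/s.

324/91

The open loop has no poles at the origin → type 0 system.
K_p = lim_{s→0} G(s) = 20 / (1·9·18) = 10/81.
e_ss = 4/(1 + K_p) = 4/(91/81) = 324/91.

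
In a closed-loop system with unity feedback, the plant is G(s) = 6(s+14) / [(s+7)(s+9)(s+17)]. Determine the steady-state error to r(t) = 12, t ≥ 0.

612/55

No free integrators in G(s): this is a type 0 system.
K_p = lim_{s→0} G(s) = 6·14 / (7·9·17) = 4/51.
e_ss = 12/(1 + K_p) = 12/(55/51) = 612/55.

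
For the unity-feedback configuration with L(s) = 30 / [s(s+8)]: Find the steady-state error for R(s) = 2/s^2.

System type = 1 (one pole at s=0).
K_v = lim_{s→0} s·L(s) = 30 / (8) = 3.75.
e_ss = 2/K_v = 2/3.75 = 8/15.

8/15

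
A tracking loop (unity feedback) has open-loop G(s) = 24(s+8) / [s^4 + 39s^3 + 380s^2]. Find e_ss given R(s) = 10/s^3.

475/24

Lowest-order denominator term is 380s^2, so the open loop has 2 poles at the origin → type 2 system.
K_a = lim_{s→0} s^2·G(s) = 24·8 / 380 = 48/95.
r(t) = 5t^2 gives R(s) = 10/s^3.
e_ss = 10/K_a = 10/(48/95) = 475/24.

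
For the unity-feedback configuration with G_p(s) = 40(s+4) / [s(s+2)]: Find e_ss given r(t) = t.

0.0125

The open loop has one pole at the origin → type 1 system.
K_v = lim_{s→0} s·G_p(s) = 40·4 / (2) = 80.
e_ss = 1/K_v = 1/80 = 0.0125.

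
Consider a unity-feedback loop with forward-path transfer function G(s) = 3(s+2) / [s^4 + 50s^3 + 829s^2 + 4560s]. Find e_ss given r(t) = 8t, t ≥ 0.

The denominator has no term below 4560s — 1 pole at s=0, type 1.
K_v = lim_{s→0} s·G(s) = 3·2 / 4560 = 1/760.
e_ss = 8/K_v = 8/(1/760) = 6080.

6080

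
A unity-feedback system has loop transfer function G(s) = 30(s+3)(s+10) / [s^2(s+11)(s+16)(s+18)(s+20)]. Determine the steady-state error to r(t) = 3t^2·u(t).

422.4

Two free integrators in G(s): this is a type 2 system.
K_a = lim_{s→0} s^2·G(s) = 30·3·10 / (11·16·18·20) = 5/352.
r(t) = 3t^2 gives R(s) = 6/s^3.
e_ss = 6/K_a = 6/(5/352) = 422.4.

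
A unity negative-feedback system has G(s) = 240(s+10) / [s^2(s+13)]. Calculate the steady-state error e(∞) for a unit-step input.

0

System type = 2 (two poles at s=0).
K_p = ∞ for a type-2 system; e_ss to a step is zero.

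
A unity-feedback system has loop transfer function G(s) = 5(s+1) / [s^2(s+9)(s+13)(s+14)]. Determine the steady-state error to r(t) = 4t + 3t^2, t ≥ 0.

1965.6

The open loop has two poles at the origin → type 2 system. Taking each input component in turn:
  • 4t: tracked with zero error.
  • 3t^2: e_ss = 6/K_a with K_a=5/1638 → 1965.6.
Total e_ss = 1965.6.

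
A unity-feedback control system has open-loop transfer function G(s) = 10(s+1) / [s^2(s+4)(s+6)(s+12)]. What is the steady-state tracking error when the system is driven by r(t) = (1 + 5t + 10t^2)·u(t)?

G(s) has two factors of s in the denominator, so the system is type 2. Taking each input component in turn:
  • 1: tracked with zero error.
  • 5t: tracked with zero error.
  • 10t^2: e_ss = 20/K_a with K_a=5/144 → 576.
Total e_ss = 576.

576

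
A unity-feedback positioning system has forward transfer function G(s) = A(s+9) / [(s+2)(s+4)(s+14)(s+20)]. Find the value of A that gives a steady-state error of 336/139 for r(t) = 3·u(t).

60

No free integrators in G(s): this is a type 0 system.
K_p = lim_{s→0} G(s) = A·9 / (2·4·14·20) = (9/2240)·A.
e_ss = 3/(1 + K_p) = 336/139 ⇒ 1 + (9/2240)·A = 139/112 ⇒ A = 60.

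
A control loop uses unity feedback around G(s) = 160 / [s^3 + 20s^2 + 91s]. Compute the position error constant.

K_p = lim_{s→0} G(s); with 1 pole at the origin the limit diverges, so K_p = ∞.

infinity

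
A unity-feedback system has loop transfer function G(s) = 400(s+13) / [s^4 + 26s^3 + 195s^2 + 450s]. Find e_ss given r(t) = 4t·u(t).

9/26

The denominator has no term below 450s — 1 pole at s=0, type 1.
K_v = lim_{s→0} s·G(s) = 400·13 / 450 = 104/9.
e_ss = 4/K_v = 4/(104/9) = 9/26.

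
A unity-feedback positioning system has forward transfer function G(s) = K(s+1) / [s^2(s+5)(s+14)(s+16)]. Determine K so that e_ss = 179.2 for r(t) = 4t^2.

50

Two free integrators in G(s): this is a type 2 system.
K_a = lim_{s→0} s^2·G(s) = K·1 / (5·14·16) = (1/1120)·K.
e_ss = 8/K_a = 179.2 ⇒ K_a = 5/112 ⇒ K = (5/112)/(1/1120) = 50.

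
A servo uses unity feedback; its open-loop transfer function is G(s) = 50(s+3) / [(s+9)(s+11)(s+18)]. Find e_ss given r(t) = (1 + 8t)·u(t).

No free integrators in G(s): this is a type 0 system. Treating each term separately:
  • 1: e_ss = 1/(1+K_p) with K_p=25/297 → 297/322.
  • 8t: a type-0 system cannot track it, e_ss → ∞.
The unbounded component dominates.

infinity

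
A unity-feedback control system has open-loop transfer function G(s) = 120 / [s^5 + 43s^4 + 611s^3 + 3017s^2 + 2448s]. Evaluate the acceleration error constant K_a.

Factoring s from the denominator leaves a polynomial with constant term 2448, so the system is type 1.
K_a = lim_{s→0} s^2·G(s) = 0 (the extra factor of s kills the finite limit).

0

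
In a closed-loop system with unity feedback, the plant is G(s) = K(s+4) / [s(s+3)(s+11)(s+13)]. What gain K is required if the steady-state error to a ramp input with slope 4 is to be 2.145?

200

The open loop has one pole at the origin → type 1 system.
K_v = lim_{s→0} s·G(s) = K·4 / (3·11·13) = (4/429)·K.
e_ss = 4/K_v = 2.145 ⇒ K_v = 800/429 ⇒ K = (800/429)/(4/429) = 200.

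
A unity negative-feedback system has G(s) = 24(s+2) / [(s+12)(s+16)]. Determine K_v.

The open loop has no poles at the origin → type 0 system.
K_v = lim_{s→0} s·G(s) = 0 (the extra factor of s kills the finite limit).

0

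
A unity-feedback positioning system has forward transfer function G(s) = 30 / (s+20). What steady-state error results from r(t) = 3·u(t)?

No free integrators in G(s): this is a type 0 system.
K_p = lim_{s→0} G(s) = 30 / (20) = 1.5.
e_ss = 3/(1 + K_p) = 3/2.5 = 1.2.

1.2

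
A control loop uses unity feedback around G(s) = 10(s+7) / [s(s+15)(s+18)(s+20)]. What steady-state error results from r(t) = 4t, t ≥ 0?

The open loop has one pole at the origin → type 1 system.
K_v = lim_{s→0} s·G(s) = 10·7 / (15·18·20) = 7/540.
e_ss = 4/K_v = 4/(7/540) = 2160/7.

2160/7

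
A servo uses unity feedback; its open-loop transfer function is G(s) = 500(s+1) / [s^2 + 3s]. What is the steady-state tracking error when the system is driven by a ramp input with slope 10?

Factoring s from the denominator leaves a polynomial with constant term 3, so the system is type 1.
K_v = lim_{s→0} s·G(s) = 500·1 / 3 = 500/3.
e_ss = 10/K_v = 10/(500/3) = 0.06.

0.06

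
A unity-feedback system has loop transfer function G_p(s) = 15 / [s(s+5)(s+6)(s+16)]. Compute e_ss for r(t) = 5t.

One free integrator in G_p(s): this is a type 1 system.
K_v = lim_{s→0} s·G_p(s) = 15 / (5·6·16) = 1/32.
e_ss = 5/K_v = 5/(1/32) = 160.

160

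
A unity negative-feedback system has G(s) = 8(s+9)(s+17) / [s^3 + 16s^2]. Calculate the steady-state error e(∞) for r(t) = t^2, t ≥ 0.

4/153

Factoring s^2 from the denominator leaves a polynomial with constant term 16, so the system is type 2.
K_a = lim_{s→0} s^2·G(s) = 8·9·17 / 16 = 76.5.
r(t) = t^2 gives R(s) = 2/s^3.
e_ss = 2/K_a = 2/76.5 = 4/153.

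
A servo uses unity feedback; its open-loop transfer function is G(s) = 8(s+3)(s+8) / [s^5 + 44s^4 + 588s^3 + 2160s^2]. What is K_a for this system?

The denominator has no term below 2160s^2 — 2 poles at s=0, type 2.
K_a = lim_{s→0} s^2·G(s) = 8·3·8 / 2160 = 4/45.

4/45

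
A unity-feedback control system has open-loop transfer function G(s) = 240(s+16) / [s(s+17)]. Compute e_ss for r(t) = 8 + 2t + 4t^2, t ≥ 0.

The open loop has one pole at the origin → type 1 system. Taking each input component in turn:
  • 8: tracked with zero error.
  • 2t: e_ss = 2/K_v with K_v=3840/17 → 17/1920.
  • 4t^2: a type-1 system cannot track it, e_ss → ∞.
The unbounded component dominates.

infinity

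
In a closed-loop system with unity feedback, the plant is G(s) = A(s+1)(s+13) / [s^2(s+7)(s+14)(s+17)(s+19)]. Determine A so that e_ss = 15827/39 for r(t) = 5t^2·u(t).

60

System type = 2 (two poles at s=0).
K_a = lim_{s→0} s^2·G(s) = A·1·13 / (7·14·17·19) = (13/31654)·A.
e_ss = 10/K_a = 15827/39 ⇒ K_a = 390/15827 ⇒ A = (390/15827)/(13/31654) = 60.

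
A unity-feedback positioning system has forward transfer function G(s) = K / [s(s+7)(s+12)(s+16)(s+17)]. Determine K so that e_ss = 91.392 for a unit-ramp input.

One free integrator in G(s): this is a type 1 system.
K_v = lim_{s→0} s·G(s) = K / (7·12·16·17) = (1/22848)·K.
e_ss = 1/K_v = 91.392 ⇒ K_v = 125/11424 ⇒ K = (125/11424)/(1/22848) = 250.

250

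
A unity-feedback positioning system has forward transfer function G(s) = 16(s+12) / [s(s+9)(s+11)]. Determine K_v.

G(s) has one factor of s in the denominator, so the system is type 1.
K_v = lim_{s→0} s·G(s) = 16·12 / (9·11) = 64/33.

64/33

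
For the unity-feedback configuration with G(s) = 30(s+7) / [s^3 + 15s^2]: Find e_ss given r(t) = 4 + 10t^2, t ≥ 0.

10/7

Lowest-order denominator term is 15s^2, so the open loop has 2 poles at the origin → type 2 system. Taking each input component in turn:
  • 4: tracked with zero error.
  • 10t^2: e_ss = 20/K_a with K_a=14 → 10/7.
Total e_ss = 10/7.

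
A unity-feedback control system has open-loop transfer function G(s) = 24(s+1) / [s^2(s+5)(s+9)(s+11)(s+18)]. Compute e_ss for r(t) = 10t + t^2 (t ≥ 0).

742.5

Two free integrators in G(s): this is a type 2 system. Treating each term separately:
  • 10t: tracked with zero error.
  • t^2: e_ss = 2/K_a with K_a=4/1485 → 742.5.
Total e_ss = 742.5.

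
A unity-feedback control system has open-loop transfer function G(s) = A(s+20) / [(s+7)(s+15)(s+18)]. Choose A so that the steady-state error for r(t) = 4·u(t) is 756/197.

No free integrators in G(s): this is a type 0 system.
K_p = lim_{s→0} G(s) = A·20 / (7·15·18) = (2/189)·A.
e_ss = 4/(1 + K_p) = 756/197 ⇒ 1 + (2/189)·A = 197/189 ⇒ A = 4.

4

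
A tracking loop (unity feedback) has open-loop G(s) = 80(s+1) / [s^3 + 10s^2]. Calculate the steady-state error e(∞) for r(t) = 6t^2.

Factoring s^2 from the denominator leaves a polynomial with constant term 10, so the system is type 2.
K_a = lim_{s→0} s^2·G(s) = 80·1 / 10 = 8.
r(t) = 6t^2 gives R(s) = 12/s^3.
e_ss = 12/K_a = 12/8 = 1.5.

1.5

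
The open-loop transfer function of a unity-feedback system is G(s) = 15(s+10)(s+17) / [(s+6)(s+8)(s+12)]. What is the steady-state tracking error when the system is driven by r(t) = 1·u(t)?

System type = 0 (no poles at s=0).
K_p = lim_{s→0} G(s) = 15·10·17 / (6·8·12) = 425/96.
e_ss = 1/(1 + K_p) = 1/(521/96) = 96/521.

96/521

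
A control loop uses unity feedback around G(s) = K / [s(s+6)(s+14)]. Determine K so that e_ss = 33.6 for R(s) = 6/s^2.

System type = 1 (one pole at s=0).
K_v = lim_{s→0} s·G(s) = K / (6·14) = (1/84)·K.
e_ss = 6/K_v = 33.6 ⇒ K_v = 5/28 ⇒ K = (5/28)/(1/84) = 15.

15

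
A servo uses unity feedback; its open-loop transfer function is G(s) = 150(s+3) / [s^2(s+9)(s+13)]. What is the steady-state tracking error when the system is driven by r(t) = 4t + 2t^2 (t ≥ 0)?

System type = 2 (two poles at s=0). Taking each input component in turn:
  • 4t: tracked with zero error.
  • 2t^2: e_ss = 4/K_a with K_a=50/13 → 1.04.
Total e_ss = 1.04.

1.04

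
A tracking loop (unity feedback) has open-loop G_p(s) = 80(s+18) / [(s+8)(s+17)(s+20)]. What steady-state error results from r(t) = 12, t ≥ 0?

System type = 0 (no poles at s=0).
K_p = lim_{s→0} G_p(s) = 80·18 / (8·17·20) = 9/17.
e_ss = 12/(1 + K_p) = 12/(26/17) = 102/13.

102/13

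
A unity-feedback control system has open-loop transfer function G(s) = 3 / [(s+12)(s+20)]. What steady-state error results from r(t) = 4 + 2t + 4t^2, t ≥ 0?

The open loop has no poles at the origin → type 0 system. By superposition:
  • 4: e_ss = 4/(1+K_p) with K_p=0.0125 → 320/81.
  • 2t: a type-0 system cannot track it, e_ss → ∞.
  • 4t^2: a type-0 system cannot track it, e_ss → ∞.
The unbounded component dominates.

infinity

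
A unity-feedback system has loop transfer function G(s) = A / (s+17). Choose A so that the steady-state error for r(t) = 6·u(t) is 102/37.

20

G(s) has no factors of s in the denominator, so the system is type 0.
K_p = lim_{s→0} G(s) = A / (17) = (1/17)·A.
e_ss = 6/(1 + K_p) = 102/37 ⇒ 1 + (1/17)·A = 37/17 ⇒ A = 20.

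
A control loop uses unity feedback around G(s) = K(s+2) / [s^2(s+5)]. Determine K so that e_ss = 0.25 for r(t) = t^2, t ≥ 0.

G(s) has two factors of s in the denominator, so the system is type 2.
K_a = lim_{s→0} s^2·G(s) = K·2 / (5) = 0.4·K.
e_ss = 2/K_a = 0.25 ⇒ K_a = 8 ⇒ K = 8/0.4 = 20.

20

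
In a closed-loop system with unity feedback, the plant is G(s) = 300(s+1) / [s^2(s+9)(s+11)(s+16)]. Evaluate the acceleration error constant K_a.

Two free integrators in G(s): this is a type 2 system.
K_a = lim_{s→0} s^2·G(s) = 300·1 / (9·11·16) = 25/132.

25/132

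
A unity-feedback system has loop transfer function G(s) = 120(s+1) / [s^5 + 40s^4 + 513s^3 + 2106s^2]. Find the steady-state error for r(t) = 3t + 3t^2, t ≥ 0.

105.3

Factoring s^2 from the denominator leaves a polynomial with constant term 2106, so the system is type 2. By superposition:
  • 3t: tracked with zero error.
  • 3t^2: e_ss = 6/K_a with K_a=20/351 → 105.3.
Total e_ss = 105.3.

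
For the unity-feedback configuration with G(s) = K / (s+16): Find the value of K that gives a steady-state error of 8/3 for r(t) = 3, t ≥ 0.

G(s) has no factors of s in the denominator, so the system is type 0.
K_p = lim_{s→0} G(s) = K / (16) = 0.0625·K.
e_ss = 3/(1 + K_p) = 8/3 ⇒ 1 + 0.0625·K = 1.125 ⇒ K = 2.

2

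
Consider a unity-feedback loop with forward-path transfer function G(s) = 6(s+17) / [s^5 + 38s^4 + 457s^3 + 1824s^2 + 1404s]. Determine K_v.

17/234

The denominator has no term below 1404s — 1 pole at s=0, type 1.
K_v = lim_{s→0} s·G(s) = 6·17 / 1404 = 17/234.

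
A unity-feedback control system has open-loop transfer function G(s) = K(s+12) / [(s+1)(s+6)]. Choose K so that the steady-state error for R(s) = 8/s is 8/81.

The open loop has no poles at the origin → type 0 system.
K_p = lim_{s→0} G(s) = K·12 / (1·6) = 2·K.
e_ss = 8/(1 + K_p) = 8/81 ⇒ 1 + 2·K = 81 ⇒ K = 40.

40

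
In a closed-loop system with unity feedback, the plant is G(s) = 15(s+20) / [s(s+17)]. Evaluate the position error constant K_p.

K_p = lim_{s→0} G(s); with 1 pole at the origin the limit diverges, so K_p = ∞.

infinity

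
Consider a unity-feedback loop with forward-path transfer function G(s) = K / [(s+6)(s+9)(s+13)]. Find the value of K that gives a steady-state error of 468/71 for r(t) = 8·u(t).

G(s) has no factors of s in the denominator, so the system is type 0.
K_p = lim_{s→0} G(s) = K / (6·9·13) = (1/702)·K.
e_ss = 8/(1 + K_p) = 468/71 ⇒ 1 + (1/702)·K = 142/117 ⇒ K = 150.

150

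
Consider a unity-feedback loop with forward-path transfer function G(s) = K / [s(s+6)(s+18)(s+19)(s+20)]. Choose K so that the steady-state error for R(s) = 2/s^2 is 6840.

12

The open loop has one pole at the origin → type 1 system.
K_v = lim_{s→0} s·G(s) = K / (6·18·19·20) = (1/41040)·K.
e_ss = 2/K_v = 6840 ⇒ K_v = 1/3420 ⇒ K = (1/3420)/(1/41040) = 12.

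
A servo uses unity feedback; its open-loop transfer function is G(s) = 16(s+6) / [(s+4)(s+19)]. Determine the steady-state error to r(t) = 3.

G(s) has no factors of s in the denominator, so the system is type 0.
K_p = lim_{s→0} G(s) = 16·6 / (4·19) = 24/19.
e_ss = 3/(1 + K_p) = 3/(43/19) = 57/43.

57/43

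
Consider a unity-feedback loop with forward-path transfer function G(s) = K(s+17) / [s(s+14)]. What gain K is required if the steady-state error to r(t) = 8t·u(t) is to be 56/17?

One free integrator in G(s): this is a type 1 system.
K_v = lim_{s→0} s·G(s) = K·17 / (14) = (17/14)·K.
e_ss = 8/K_v = 56/17 ⇒ K_v = 17/7 ⇒ K = (17/7)/(17/14) = 2.

2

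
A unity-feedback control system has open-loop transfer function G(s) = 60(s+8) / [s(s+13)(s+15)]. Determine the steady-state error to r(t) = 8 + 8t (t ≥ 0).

System type = 1 (one pole at s=0). By superposition:
  • 8: tracked with zero error.
  • 8t: e_ss = 8/K_v with K_v=32/13 → 3.25.
Total e_ss = 3.25.

3.25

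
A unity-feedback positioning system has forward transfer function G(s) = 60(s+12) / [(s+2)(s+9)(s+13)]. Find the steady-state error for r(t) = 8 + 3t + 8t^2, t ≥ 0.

G(s) has no factors of s in the denominator, so the system is type 0. Treating each term separately:
  • 8: e_ss = 8/(1+K_p) with K_p=40/13 → 104/53.
  • 3t: a type-0 system cannot track it, e_ss → ∞.
  • 8t^2: a type-0 system cannot track it, e_ss → ∞.
The unbounded component dominates.

infinity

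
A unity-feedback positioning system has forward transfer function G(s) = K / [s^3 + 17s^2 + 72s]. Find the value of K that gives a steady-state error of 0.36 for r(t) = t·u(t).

Factoring s from the denominator leaves a polynomial with constant term 72, so the system is type 1.
K_v = lim_{s→0} s·G(s) = K / 72 = (1/72)·K.
e_ss = 1/K_v = 0.36 ⇒ K_v = 25/9 ⇒ K = (25/9)/(1/72) = 200.

200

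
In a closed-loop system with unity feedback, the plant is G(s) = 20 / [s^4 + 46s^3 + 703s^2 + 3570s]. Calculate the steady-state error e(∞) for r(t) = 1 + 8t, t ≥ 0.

Lowest-order denominator term is 3570s, so the open loop has 1 pole at the origin → type 1 system. Treating each term separately:
  • 1: tracked with zero error.
  • 8t: e_ss = 8/K_v with K_v=2/357 → 1428.
Total e_ss = 1428.

1428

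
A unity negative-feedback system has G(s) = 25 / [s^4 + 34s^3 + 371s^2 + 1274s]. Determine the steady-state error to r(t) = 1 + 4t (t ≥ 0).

203.84

Factoring s from the denominator leaves a polynomial with constant term 1274, so the system is type 1. By superposition:
  • 1: tracked with zero error.
  • 4t: e_ss = 4/K_v with K_v=25/1274 → 203.84.
Total e_ss = 203.84.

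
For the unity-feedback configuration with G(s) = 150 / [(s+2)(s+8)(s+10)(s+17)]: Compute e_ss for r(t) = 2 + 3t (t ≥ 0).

System type = 0 (no poles at s=0). By superposition:
  • 2: e_ss = 2/(1+K_p) with K_p=15/272 → 544/287.
  • 3t: a type-0 system cannot track it, e_ss → ∞.
The unbounded component dominates.

infinity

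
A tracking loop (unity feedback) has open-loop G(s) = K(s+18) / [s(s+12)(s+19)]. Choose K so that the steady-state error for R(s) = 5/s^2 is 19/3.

10

The open loop has one pole at the origin → type 1 system.
K_v = lim_{s→0} s·G(s) = K·18 / (12·19) = (3/38)·K.
e_ss = 5/K_v = 19/3 ⇒ K_v = 15/19 ⇒ K = (15/19)/(3/38) = 10.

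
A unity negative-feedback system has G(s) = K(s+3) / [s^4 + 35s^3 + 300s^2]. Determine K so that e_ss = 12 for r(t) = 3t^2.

The denominator has no term below 300s^2 — 2 poles at s=0, type 2.
K_a = lim_{s→0} s^2·G(s) = K·3 / 300 = 0.01·K.
e_ss = 6/K_a = 12 ⇒ K_a = 0.5 ⇒ K = 0.5/0.01 = 50.

50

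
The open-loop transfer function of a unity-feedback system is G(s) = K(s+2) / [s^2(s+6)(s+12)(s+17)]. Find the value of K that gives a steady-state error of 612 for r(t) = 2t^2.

4

G(s) has two factors of s in the denominator, so the system is type 2.
K_a = lim_{s→0} s^2·G(s) = K·2 / (6·12·17) = (1/612)·K.
e_ss = 4/K_a = 612 ⇒ K_a = 1/153 ⇒ K = (1/153)/(1/612) = 4.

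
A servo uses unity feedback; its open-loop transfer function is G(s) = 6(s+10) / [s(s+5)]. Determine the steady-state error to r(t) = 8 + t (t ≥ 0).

G(s) has one factor of s in the denominator, so the system is type 1. Taking each input component in turn:
  • 8: tracked with zero error.
  • t: e_ss = 1/K_v with K_v=12 → 1/12.
Total e_ss = 1/12.

1/12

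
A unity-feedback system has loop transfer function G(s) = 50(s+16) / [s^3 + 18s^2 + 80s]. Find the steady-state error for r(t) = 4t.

Lowest-order denominator term is 80s, so the open loop has 1 pole at the origin → type 1 system.
K_v = lim_{s→0} s·G(s) = 50·16 / 80 = 10.
e_ss = 4/K_v = 4/10 = 0.4.

0.4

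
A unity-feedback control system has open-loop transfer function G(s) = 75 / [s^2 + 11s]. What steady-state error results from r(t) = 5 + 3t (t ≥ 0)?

0.44

Lowest-order denominator term is 11s, so the open loop has 1 pole at the origin → type 1 system. Treating each term separately:
  • 5: tracked with zero error.
  • 3t: e_ss = 3/K_v with K_v=75/11 → 0.44.
Total e_ss = 0.44.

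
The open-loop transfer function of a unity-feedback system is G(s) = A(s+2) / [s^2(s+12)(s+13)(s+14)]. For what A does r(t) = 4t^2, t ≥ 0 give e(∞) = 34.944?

Two free integrators in G(s): this is a type 2 system.
K_a = lim_{s→0} s^2·G(s) = A·2 / (12·13·14) = (1/1092)·A.
e_ss = 8/K_a = 34.944 ⇒ K_a = 125/546 ⇒ A = (125/546)/(1/1092) = 250.

250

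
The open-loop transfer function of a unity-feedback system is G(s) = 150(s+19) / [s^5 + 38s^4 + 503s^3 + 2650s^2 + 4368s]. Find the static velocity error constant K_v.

475/728

Lowest-order denominator term is 4368s, so the open loop has 1 pole at the origin → type 1 system.
K_v = lim_{s→0} s·G(s) = 150·19 / 4368 = 475/728.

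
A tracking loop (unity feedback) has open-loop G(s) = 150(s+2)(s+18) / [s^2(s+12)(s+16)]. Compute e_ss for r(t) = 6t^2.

32/75

The open loop has two poles at the origin → type 2 system.
K_a = lim_{s→0} s^2·G(s) = 150·2·18 / (12·16) = 28.125.
r(t) = 6t^2 gives R(s) = 12/s^3.
e_ss = 12/K_a = 12/28.125 = 32/75.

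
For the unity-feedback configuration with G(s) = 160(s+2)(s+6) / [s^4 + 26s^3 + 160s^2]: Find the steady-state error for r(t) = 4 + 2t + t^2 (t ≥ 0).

Lowest-order denominator term is 160s^2, so the open loop has 2 poles at the origin → type 2 system. By superposition:
  • 4: tracked with zero error.
  • 2t: tracked with zero error.
  • t^2: e_ss = 2/K_a with K_a=12 → 1/6.
Total e_ss = 1/6.

1/6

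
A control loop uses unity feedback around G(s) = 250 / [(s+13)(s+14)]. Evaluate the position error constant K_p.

The open loop has no poles at the origin → type 0 system.
K_p = lim_{s→0} G(s) = 250 / (13·14) = 125/91.

125/91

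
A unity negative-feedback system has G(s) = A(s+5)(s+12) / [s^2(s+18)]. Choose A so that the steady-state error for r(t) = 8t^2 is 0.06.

System type = 2 (two poles at s=0).
K_a = lim_{s→0} s^2·G(s) = A·5·12 / (18) = (10/3)·A.
e_ss = 16/K_a = 0.06 ⇒ K_a = 800/3 ⇒ A = (800/3)/(10/3) = 80.

80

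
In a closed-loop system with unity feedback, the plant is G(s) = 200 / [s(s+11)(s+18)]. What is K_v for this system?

The open loop has one pole at the origin → type 1 system.
K_v = lim_{s→0} s·G(s) = 200 / (11·18) = 100/99.

100/99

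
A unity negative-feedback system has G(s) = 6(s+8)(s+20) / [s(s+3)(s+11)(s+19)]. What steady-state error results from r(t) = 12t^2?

infinity

G(s) has one factor of s in the denominator, so the system is type 1.
K_a = lim_{s→0} s^2·G(s) = 0; the steady-state error to this parabolic input grows without bound.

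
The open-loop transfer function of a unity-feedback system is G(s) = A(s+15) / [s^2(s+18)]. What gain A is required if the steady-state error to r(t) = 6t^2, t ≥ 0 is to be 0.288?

G(s) has two factors of s in the denominator, so the system is type 2.
K_a = lim_{s→0} s^2·G(s) = A·15 / (18) = (5/6)·A.
e_ss = 12/K_a = 0.288 ⇒ K_a = 125/3 ⇒ A = (125/3)/(5/6) = 50.

50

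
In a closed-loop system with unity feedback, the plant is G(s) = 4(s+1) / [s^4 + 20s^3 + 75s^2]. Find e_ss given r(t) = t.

0

Lowest-order denominator term is 75s^2, so the open loop has 2 poles at the origin → type 2 system.
K_v = ∞ for a type-2 system; e_ss to a ramp is zero.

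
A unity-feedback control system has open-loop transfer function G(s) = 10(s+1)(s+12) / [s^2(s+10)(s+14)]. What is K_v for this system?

K_v = lim_{s→0} s·G(s); with 2 poles at the origin the limit diverges, so K_v = ∞.

infinity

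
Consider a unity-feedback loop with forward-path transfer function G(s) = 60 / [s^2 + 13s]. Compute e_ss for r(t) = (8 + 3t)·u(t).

Lowest-order denominator term is 13s, so the open loop has 1 pole at the origin → type 1 system. Treating each term separately:
  • 8: tracked with zero error.
  • 3t: e_ss = 3/K_v with K_v=60/13 → 0.65.
Total e_ss = 0.65.

0.65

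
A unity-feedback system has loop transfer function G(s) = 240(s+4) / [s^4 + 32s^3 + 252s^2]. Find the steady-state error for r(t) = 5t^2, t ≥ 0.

Lowest-order denominator term is 252s^2, so the open loop has 2 poles at the origin → type 2 system.
K_a = lim_{s→0} s^2·G(s) = 240·4 / 252 = 80/21.
r(t) = 5t^2 gives R(s) = 10/s^3.
e_ss = 10/K_a = 10/(80/21) = 2.625.

2.625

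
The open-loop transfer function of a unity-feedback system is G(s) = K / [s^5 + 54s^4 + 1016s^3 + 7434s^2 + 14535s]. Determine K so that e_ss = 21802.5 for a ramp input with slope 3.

2

Factoring s from the denominator leaves a polynomial with constant term 14535, so the system is type 1.
K_v = lim_{s→0} s·G(s) = K / 14535 = (1/14535)·K.
e_ss = 3/K_v = 21802.5 ⇒ K_v = 2/14535 ⇒ K = (2/14535)/(1/14535) = 2.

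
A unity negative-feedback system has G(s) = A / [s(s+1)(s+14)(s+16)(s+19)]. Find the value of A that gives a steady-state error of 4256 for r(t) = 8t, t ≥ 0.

8

G(s) has one factor of s in the denominator, so the system is type 1.
K_v = lim_{s→0} s·G(s) = A / (1·14·16·19) = (1/4256)·A.
e_ss = 8/K_v = 4256 ⇒ K_v = 1/532 ⇒ A = (1/532)/(1/4256) = 8.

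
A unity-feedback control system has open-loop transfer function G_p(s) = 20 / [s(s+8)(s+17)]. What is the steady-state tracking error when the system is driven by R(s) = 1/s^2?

One free integrator in G_p(s): this is a type 1 system.
K_v = lim_{s→0} s·G_p(s) = 20 / (8·17) = 5/34.
e_ss = 1/K_v = 1/(5/34) = 6.8.

6.8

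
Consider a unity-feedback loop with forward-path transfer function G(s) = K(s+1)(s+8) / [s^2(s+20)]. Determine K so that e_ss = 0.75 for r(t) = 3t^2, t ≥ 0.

20

Two free integrators in G(s): this is a type 2 system.
K_a = lim_{s→0} s^2·G(s) = K·1·8 / (20) = 0.4·K.
e_ss = 6/K_a = 0.75 ⇒ K_a = 8 ⇒ K = 8/0.4 = 20.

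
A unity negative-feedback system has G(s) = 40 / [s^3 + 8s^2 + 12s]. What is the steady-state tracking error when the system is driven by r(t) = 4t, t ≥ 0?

1.2

Factoring s from the denominator leaves a polynomial with constant term 12, so the system is type 1.
K_v = lim_{s→0} s·G(s) = 40 / 12 = 10/3.
e_ss = 4/K_v = 4/(10/3) = 1.2.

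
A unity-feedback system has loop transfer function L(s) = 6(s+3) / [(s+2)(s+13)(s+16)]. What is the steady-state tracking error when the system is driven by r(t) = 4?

No free integrators in L(s): this is a type 0 system.
K_p = lim_{s→0} L(s) = 6·3 / (2·13·16) = 9/208.
e_ss = 4/(1 + K_p) = 4/(217/208) = 832/217.

832/217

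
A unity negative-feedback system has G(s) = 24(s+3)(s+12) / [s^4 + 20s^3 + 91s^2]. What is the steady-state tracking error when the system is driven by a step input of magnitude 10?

0

Factoring s^2 from the denominator leaves a polynomial with constant term 91, so the system is type 2.
A type-2 system has K_p = ∞, so it tracks a step input with zero steady-state error.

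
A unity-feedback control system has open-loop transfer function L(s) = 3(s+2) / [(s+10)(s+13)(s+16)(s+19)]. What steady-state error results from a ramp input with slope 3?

No free integrators in L(s): this is a type 0 system.
K_v = lim_{s→0} s·L(s) = 0; the steady-state error to this ramp input grows without bound.

infinity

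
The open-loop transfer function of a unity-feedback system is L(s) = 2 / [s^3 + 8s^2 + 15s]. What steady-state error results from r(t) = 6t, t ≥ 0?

The denominator has no term below 15s — 1 pole at s=0, type 1.
K_v = lim_{s→0} s·L(s) = 2 / 15 = 2/15.
e_ss = 6/K_v = 6/(2/15) = 45.

45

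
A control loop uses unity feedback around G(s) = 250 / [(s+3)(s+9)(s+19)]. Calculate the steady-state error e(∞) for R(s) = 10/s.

5130/763

System type = 0 (no poles at s=0).
K_p = lim_{s→0} G(s) = 250 / (3·9·19) = 250/513.
e_ss = 10/(1 + K_p) = 10/(763/513) = 5130/763.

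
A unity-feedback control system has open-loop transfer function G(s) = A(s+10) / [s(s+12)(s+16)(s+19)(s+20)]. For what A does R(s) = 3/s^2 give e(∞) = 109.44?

System type = 1 (one pole at s=0).
K_v = lim_{s→0} s·G(s) = A·10 / (12·16·19·20) = (1/7296)·A.
e_ss = 3/K_v = 109.44 ⇒ K_v = 25/912 ⇒ A = (25/912)/(1/7296) = 200.

200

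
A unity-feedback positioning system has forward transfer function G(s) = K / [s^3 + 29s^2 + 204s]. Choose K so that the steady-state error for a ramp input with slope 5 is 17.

Lowest-order denominator term is 204s, so the open loop has 1 pole at the origin → type 1 system.
K_v = lim_{s→0} s·G(s) = K / 204 = (1/204)·K.
e_ss = 5/K_v = 17 ⇒ K_v = 5/17 ⇒ K = (5/17)/(1/204) = 60.

60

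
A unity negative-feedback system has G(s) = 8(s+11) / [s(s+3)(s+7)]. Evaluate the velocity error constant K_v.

G(s) has one factor of s in the denominator, so the system is type 1.
K_v = lim_{s→0} s·G(s) = 8·11 / (3·7) = 88/21.

88/21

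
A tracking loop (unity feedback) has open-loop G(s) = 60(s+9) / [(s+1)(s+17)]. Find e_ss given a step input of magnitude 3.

System type = 0 (no poles at s=0).
K_p = lim_{s→0} G(s) = 60·9 / (1·17) = 540/17.
e_ss = 3/(1 + K_p) = 3/(557/17) = 51/557.

51/557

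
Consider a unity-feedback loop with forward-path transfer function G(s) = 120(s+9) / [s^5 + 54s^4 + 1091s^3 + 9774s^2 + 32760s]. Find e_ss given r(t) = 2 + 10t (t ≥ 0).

The denominator has no term below 32760s — 1 pole at s=0, type 1. Taking each input component in turn:
  • 2: tracked with zero error.
  • 10t: e_ss = 10/K_v with K_v=3/91 → 910/3.
Total e_ss = 910/3.

910/3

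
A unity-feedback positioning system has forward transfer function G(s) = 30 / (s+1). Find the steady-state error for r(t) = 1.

1/31

The open loop has no poles at the origin → type 0 system.
K_p = lim_{s→0} G(s) = 30 / (1) = 30.
e_ss = 1/(1 + K_p) = 1/31.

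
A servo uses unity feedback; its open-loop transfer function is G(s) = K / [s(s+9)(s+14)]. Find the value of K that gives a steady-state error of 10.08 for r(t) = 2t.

25

One free integrator in G(s): this is a type 1 system.
K_v = lim_{s→0} s·G(s) = K / (9·14) = (1/126)·K.
e_ss = 2/K_v = 10.08 ⇒ K_v = 25/126 ⇒ K = (25/126)/(1/126) = 25.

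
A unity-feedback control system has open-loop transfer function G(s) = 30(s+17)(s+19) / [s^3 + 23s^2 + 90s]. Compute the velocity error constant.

323/3

Lowest-order denominator term is 90s, so the open loop has 1 pole at the origin → type 1 system.
K_v = lim_{s→0} s·G(s) = 30·17·19 / 90 = 323/3.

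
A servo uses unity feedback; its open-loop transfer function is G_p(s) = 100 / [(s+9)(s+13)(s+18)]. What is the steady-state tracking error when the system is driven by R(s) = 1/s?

The open loop has no poles at the origin → type 0 system.
K_p = lim_{s→0} G_p(s) = 100 / (9·13·18) = 50/1053.
e_ss = 1/(1 + K_p) = 1/(1103/1053) = 1053/1103.

1053/1103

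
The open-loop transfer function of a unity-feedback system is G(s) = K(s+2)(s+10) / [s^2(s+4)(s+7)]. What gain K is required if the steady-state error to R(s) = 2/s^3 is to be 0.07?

40

The open loop has two poles at the origin → type 2 system.
K_a = lim_{s→0} s^2·G(s) = K·2·10 / (4·7) = (5/7)·K.
e_ss = 2/K_a = 0.07 ⇒ K_a = 200/7 ⇒ K = (200/7)/(5/7) = 40.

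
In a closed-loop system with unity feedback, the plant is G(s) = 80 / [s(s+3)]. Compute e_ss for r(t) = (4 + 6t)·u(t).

G(s) has one factor of s in the denominator, so the system is type 1. Treating each term separately:
  • 4: tracked with zero error.
  • 6t: e_ss = 6/K_v with K_v=80/3 → 0.225.
Total e_ss = 0.225.

0.225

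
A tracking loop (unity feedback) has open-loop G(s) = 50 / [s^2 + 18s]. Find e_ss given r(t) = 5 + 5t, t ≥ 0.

Factoring s from the denominator leaves a polynomial with constant term 18, so the system is type 1. Taking each input component in turn:
  • 5: tracked with zero error.
  • 5t: e_ss = 5/K_v with K_v=25/9 → 1.8.
Total e_ss = 1.8.

1.8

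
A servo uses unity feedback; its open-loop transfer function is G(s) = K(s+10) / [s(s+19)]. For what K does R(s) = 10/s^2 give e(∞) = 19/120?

G(s) has one factor of s in the denominator, so the system is type 1.
K_v = lim_{s→0} s·G(s) = K·10 / (19) = (10/19)·K.
e_ss = 10/K_v = 19/120 ⇒ K_v = 1200/19 ⇒ K = (1200/19)/(10/19) = 120.

120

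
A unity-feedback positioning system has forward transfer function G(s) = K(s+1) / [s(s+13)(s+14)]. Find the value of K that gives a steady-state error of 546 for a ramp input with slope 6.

One free integrator in G(s): this is a type 1 system.
K_v = lim_{s→0} s·G(s) = K·1 / (13·14) = (1/182)·K.
e_ss = 6/K_v = 546 ⇒ K_v = 1/91 ⇒ K = (1/91)/(1/182) = 2.

2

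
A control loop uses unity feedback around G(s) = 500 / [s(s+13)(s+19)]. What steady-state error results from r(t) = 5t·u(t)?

2.47

System type = 1 (one pole at s=0).
K_v = lim_{s→0} s·G(s) = 500 / (13·19) = 500/247.
e_ss = 5/K_v = 5/(500/247) = 2.47.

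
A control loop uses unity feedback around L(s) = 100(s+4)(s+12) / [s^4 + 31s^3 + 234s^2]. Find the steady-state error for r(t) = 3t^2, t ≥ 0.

0.2925

Factoring s^2 from the denominator leaves a polynomial with constant term 234, so the system is type 2.
K_a = lim_{s→0} s^2·L(s) = 100·4·12 / 234 = 800/39.
r(t) = 3t^2 gives R(s) = 6/s^3.
e_ss = 6/K_a = 6/(800/39) = 0.2925.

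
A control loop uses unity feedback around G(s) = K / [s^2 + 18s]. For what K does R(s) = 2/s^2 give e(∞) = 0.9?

Factoring s from the denominator leaves a polynomial with constant term 18, so the system is type 1.
K_v = lim_{s→0} s·G(s) = K / 18 = (1/18)·K.
e_ss = 2/K_v = 0.9 ⇒ K_v = 20/9 ⇒ K = (20/9)/(1/18) = 40.

40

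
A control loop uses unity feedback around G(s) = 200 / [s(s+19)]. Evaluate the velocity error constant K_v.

200/19

G(s) has one factor of s in the denominator, so the system is type 1.
K_v = lim_{s→0} s·G(s) = 200 / (19) = 200/19.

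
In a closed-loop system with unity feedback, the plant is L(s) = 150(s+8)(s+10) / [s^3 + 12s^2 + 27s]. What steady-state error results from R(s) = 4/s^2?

0.009

Factoring s from the denominator leaves a polynomial with constant term 27, so the system is type 1.
K_v = lim_{s→0} s·L(s) = 150·8·10 / 27 = 4000/9.
e_ss = 4/K_v = 4/(4000/9) = 0.009.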